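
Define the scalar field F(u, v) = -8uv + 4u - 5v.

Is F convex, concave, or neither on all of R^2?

neither

F is quadratic, so its Hessian is the constant matrix H = [[0, -8], [-8, 0]].
det(H) = -64, tr(H) = 0.
det(H) < 0, so H is indefinite: neither convex nor concave.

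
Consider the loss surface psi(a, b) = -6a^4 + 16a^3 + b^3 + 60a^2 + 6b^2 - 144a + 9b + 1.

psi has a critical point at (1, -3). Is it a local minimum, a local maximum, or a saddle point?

saddle point

The mixed partial ∂²psi/∂a∂b is 0, so the Hessian at any point is diag(psi_aa, psi_bb) = diag(24(-3a^2 + 4a + 5), 6(b + 2)).
At (1, -3): H = diag(144, -6).
The eigenvalues have opposite signs, so H is indefinite: a saddle point.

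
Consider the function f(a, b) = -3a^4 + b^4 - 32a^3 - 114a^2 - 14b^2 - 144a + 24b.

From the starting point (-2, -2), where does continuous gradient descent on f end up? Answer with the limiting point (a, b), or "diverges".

f is separable, so gradient descent decouples: a follows -∂f/∂a, b follows -∂f/∂b.
∂f/∂a = -12(a + 1)(a + 3)(a + 4); at a=-2 this is 24, so a decreases.
∂f/∂b = 4(b - 2)(b - 1)(b + 3); at b=-2 this is 48, so b decreases.
a converges to its nearest critical value -3 (a local min of the a-part); b converges to -3. The iterate converges to (-3, -3).

(-3, -3)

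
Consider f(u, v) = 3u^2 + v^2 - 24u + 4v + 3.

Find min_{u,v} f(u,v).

-49

f(u,v) separates as P(u) + Q(v) + 3, so its minimum is min P + min Q + 3.
P'(u) = 6u - 24 vanishes at u ∈ {4}; Q'(v) = 2v + 4 vanishes at v ∈ {-2}.
Local minima of P (where P''>0): P(4)=-48. Local minima of Q: Q(-2)=-4.
So the global minimum of f is P(4) + Q(-2) + 3 = -48 − 4 + 3 = -49, attained at (4, -2).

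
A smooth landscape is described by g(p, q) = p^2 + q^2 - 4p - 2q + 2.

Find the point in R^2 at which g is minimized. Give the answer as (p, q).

g(p,q) separates as A(p) + B(q) + 2, so its minimum is min A + min B + 2.
A'(p) = 2p - 4 vanishes at p ∈ {2}; B'(q) = 2q - 2 vanishes at q ∈ {1}.
Local minima of A (where A''>0): A(2)=-4. Local minima of B: B(1)=-1.
So the global minimum of g is A(2) + B(1) + 2 = -4 − 1 + 2 = -3, attained at (2, 1).

(2, 1)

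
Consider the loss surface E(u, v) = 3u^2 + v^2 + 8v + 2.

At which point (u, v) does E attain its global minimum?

(0, -4)

E(u,v) separates as P(u) + Q(v) + 2, so its minimum is min P + min Q + 2.
P'(u) = 6u vanishes at u ∈ {0}; Q'(v) = 2v + 8 vanishes at v ∈ {-4}.
Local minima of P (where P''>0): P(0)=0. Local minima of Q: Q(-4)=-16.
So the global minimum of E is P(0) + Q(-4) + 2 = 0 − 16 + 2 = -14, attained at (0, -4).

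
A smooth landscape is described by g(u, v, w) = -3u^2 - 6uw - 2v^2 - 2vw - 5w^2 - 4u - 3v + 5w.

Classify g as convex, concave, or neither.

g is quadratic, so its Hessian is the constant matrix H = [[-6, 0, -6], [0, -4, -2], [-6, -2, -10]].
Leading principal minors: -6, 24, -72.
Signs alternate −, +, − ⇒ H ≺ 0 ⇒ concave.

concave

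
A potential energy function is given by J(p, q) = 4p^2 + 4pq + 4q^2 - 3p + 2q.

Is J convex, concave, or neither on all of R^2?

J is quadratic, so its Hessian is the constant matrix H = [[8, 4], [4, 8]].
det(H) = 48, tr(H) = 16.
det(H) > 0 and tr(H) > 0, so H is positive definite everywhere: convex.

convex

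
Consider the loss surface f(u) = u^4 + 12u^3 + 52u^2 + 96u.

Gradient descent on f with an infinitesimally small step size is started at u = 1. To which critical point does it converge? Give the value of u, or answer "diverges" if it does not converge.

f'(u) = 4(u + 2)(u + 3)(u + 4), so f'(1) = 240.
Gradient descent moves in the -f' direction, i.e. u is decreasing.
The nearest critical point in that direction is u = -2, where f'' = 8 > 0 (a local minimum). The iterate converges there.

-2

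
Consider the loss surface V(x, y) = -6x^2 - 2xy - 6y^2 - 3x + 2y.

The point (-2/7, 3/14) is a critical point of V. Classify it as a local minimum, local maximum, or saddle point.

The Hessian of V is constant: H = [[-12, -2], [-2, -12]].
det(H) = (-12)·(-12) − (-2)² = 140.
det(H) > 0 and tr(H) = -24 < 0, so H is negative definite and the point is a local maximum.

local maximum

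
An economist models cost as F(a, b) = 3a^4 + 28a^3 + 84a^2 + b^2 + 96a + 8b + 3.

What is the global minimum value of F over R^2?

-77

F(a,b) separates as P(a) + Q(b) + 3, so its minimum is min P + min Q + 3.
P'(a) = 12(a + 1)(a + 2)(a + 4) vanishes at a ∈ {-4, -2, -1}; Q'(b) = 2b + 8 vanishes at b ∈ {-4}.
Local minima of P (where P''>0): P(-4)=-64, P(-1)=-37. Local minima of Q: Q(-4)=-16.
So the global minimum of F is P(-4) + Q(-4) + 3 = -64 − 16 + 3 = -77, attained at (-4, -4).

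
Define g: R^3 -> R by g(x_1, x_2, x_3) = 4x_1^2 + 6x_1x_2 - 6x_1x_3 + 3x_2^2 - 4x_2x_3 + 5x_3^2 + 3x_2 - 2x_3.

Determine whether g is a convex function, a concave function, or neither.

g is quadratic, so its Hessian is the constant matrix H = [[8, 6, -6], [6, 6, -4], [-6, -4, 10]].
Leading principal minors: 8, 12, 64.
All positive ⇒ H ≻ 0 ⇒ convex.

convex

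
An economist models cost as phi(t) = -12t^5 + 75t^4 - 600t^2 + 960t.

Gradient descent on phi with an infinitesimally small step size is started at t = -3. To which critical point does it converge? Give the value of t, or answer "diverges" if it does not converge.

-2

phi'(t) = -60(t - 4)(t - 2)(t - 1)(t + 2), so phi'(-3) = -8400.
Gradient descent moves in the -phi' direction, i.e. t is increasing.
The nearest critical point in that direction is t = -2, where phi'' = 4320 > 0 (a local minimum). The iterate converges there.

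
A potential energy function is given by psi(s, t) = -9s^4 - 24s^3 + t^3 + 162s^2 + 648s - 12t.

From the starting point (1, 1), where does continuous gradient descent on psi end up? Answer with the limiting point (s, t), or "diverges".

psi is separable, so gradient descent decouples: s follows -∂psi/∂s, t follows -∂psi/∂t.
∂psi/∂s = -36(s - 3)(s + 2)(s + 3); at s=1 this is 864, so s decreases.
∂psi/∂t = 3(t - 2)(t + 2); at t=1 this is -9, so t increases.
s converges to its nearest critical value -2 (a local min of the s-part); t converges to 2. The iterate converges to (-2, 2).

(-2, 2)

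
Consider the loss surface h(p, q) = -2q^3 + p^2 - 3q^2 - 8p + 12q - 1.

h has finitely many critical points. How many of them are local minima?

1

h separates as a function of p plus a function of q, so ∇h=0 decouples.
∂h/∂p = 2(p - 4) = 0 at p ∈ {4}; ∂h/∂q = -6(q - 1)(q + 2) = 0 at q ∈ {-2, 1}.
The Hessian is diagonal: diag(h_pp, h_qq). Second derivatives: h_pp(4)=2; h_qq(-2)=18, h_qq(1)=-18.
Local minima occur where both diagonal entries positive: (4, -2). Count: 1.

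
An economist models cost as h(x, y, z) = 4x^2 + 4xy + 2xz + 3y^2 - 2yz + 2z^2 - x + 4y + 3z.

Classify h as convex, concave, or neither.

h is quadratic, so its Hessian is the constant matrix H = [[8, 4, 2], [4, 6, -2], [2, -2, 4]].
Leading principal minors: 8, 32, 40.
All positive ⇒ H ≻ 0 ⇒ convex.

convex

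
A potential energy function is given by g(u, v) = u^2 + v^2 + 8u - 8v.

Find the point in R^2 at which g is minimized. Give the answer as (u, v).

(-4, 4)

g(u,v) separates as P(u) + Q(v), so its minimum is min P + min Q.
P'(u) = 2u + 8 vanishes at u ∈ {-4}; Q'(v) = 2v - 8 vanishes at v ∈ {4}.
Local minima of P (where P''>0): P(-4)=-16. Local minima of Q: Q(4)=-16.
So the global minimum of g is P(-4) + Q(4) = -16 − 16 = -32, attained at (-4, 4).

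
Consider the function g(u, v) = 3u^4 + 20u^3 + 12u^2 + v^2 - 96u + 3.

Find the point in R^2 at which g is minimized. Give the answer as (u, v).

g(u,v) separates as P(u) + Q(v) + 3, so its minimum is min P + min Q + 3.
P'(u) = 12(u - 1)(u + 2)(u + 4) vanishes at u ∈ {-4, -2, 1}; Q'(v) = 2v vanishes at v ∈ {0}.
Local minima of P (where P''>0): P(-4)=64, P(1)=-61. Local minima of Q: Q(0)=0.
So the global minimum of g is P(1) + Q(0) + 3 = -61 + 0 + 3 = -58, attained at (1, 0).

(1, 0)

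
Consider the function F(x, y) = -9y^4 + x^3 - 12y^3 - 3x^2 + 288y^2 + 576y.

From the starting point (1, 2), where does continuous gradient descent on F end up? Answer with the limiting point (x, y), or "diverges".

F is separable, so gradient descent decouples: x follows -∂F/∂x, y follows -∂F/∂y.
∂F/∂x = 3x(x - 2); at x=1 this is -3, so x increases.
∂F/∂y = -36(y - 4)(y + 1)(y + 4); at y=2 this is 1296, so y decreases.
x converges to its nearest critical value 2 (a local min of the x-part); y converges to -1. The iterate converges to (2, -1).

(2, -1)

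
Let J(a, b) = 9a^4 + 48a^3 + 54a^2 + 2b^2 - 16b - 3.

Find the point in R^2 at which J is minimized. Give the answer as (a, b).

J(a,b) separates as P(a) + Q(b) − 3, so its minimum is min P + min Q − 3.
P'(a) = 36a(a + 1)(a + 3) vanishes at a ∈ {-3, -1, 0}; Q'(b) = 4b - 16 vanishes at b ∈ {4}.
Local minima of P (where P''>0): P(-3)=-81, P(0)=0. Local minima of Q: Q(4)=-32.
So the global minimum of J is P(-3) + Q(4) − 3 = -81 − 32 − 3 = -116, attained at (-3, 4).

(-3, 4)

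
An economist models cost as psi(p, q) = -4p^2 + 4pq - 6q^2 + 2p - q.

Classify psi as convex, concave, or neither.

psi is quadratic, so its Hessian is the constant matrix H = [[-8, 4], [4, -12]].
det(H) = 80, tr(H) = -20.
det(H) > 0 and tr(H) < 0, so H is negative definite everywhere: concave.

concave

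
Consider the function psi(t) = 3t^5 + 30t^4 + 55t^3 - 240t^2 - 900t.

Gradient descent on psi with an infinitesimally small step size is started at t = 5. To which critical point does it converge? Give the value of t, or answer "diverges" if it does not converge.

psi'(t) = 15(t - 2)(t + 2)(t + 3)(t + 5), so psi'(5) = 25200.
Gradient descent moves in the -psi' direction, i.e. t is decreasing.
The nearest critical point in that direction is t = 2, where psi'' = 2100 > 0 (a local minimum). The iterate converges there.

2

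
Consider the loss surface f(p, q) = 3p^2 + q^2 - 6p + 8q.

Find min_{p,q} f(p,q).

f(p,q) separates as A(p) + B(q), so its minimum is min A + min B.
A'(p) = 6p - 6 vanishes at p ∈ {1}; B'(q) = 2q + 8 vanishes at q ∈ {-4}.
Local minima of A (where A''>0): A(1)=-3. Local minima of B: B(-4)=-16.
So the global minimum of f is A(1) + B(-4) = -3 − 16 = -19, attained at (1, -4).

-19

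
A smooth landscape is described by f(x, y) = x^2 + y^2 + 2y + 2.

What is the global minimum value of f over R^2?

f(x,y) separates as P(x) + Q(y) + 2, so its minimum is min P + min Q + 2.
P'(x) = 2x vanishes at x ∈ {0}; Q'(y) = 2y + 2 vanishes at y ∈ {-1}.
Local minima of P (where P''>0): P(0)=0. Local minima of Q: Q(-1)=-1.
So the global minimum of f is P(0) + Q(-1) + 2 = 0 − 1 + 2 = 1, attained at (0, -1).

1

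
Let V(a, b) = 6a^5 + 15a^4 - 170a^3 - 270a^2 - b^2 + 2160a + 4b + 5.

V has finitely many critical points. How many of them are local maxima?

V separates as a function of a plus a function of b, so ∇V=0 decouples.
∂V/∂a = 30(a - 3)(a - 2)(a + 3)(a + 4) = 0 at a ∈ {-4, -3, 2, 3}; ∂V/∂b = -2(b - 2) = 0 at b ∈ {2}.
The Hessian is diagonal: diag(V_aa, V_bb). Second derivatives: V_aa(-4)=-1260, V_aa(-3)=900, V_aa(2)=-900, V_aa(3)=1260; V_bb(2)=-2.
Local maxima occur where both diagonal entries negative: (-4, 2), (2, 2). Count: 2.

2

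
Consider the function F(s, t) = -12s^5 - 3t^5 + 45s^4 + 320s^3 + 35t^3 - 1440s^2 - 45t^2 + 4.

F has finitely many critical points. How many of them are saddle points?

8

F separates as a function of s plus a function of t, so ∇F=0 decouples.
∂F/∂s = -60s(s - 4)(s - 3)(s + 4) = 0 at s ∈ {-4, 0, 3, 4}; ∂F/∂t = -15t(t - 2)(t - 1)(t + 3) = 0 at t ∈ {-3, 0, 1, 2}.
The Hessian is diagonal: diag(F_ss, F_tt). Second derivatives: F_ss(-4)=13440, F_ss(0)=-2880, F_ss(3)=1260, F_ss(4)=-1920; F_tt(-3)=900, F_tt(0)=-90, F_tt(1)=60, F_tt(2)=-150.
Saddle points occur where the two diagonal entries have opposite signs: (-4, 0), (-4, 2), (0, -3), (0, 1), (3, 0), (3, 2), (4, -3), (4, 1). Count: 8.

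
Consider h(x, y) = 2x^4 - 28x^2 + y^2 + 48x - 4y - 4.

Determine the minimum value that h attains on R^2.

h(x,y) separates as P(x) + Q(y) − 4, so its minimum is min P + min Q − 4.
P'(x) = 8(x - 2)(x - 1)(x + 3) vanishes at x ∈ {-3, 1, 2}; Q'(y) = 2y - 4 vanishes at y ∈ {2}.
Local minima of P (where P''>0): P(-3)=-234, P(2)=16. Local minima of Q: Q(2)=-4.
So the global minimum of h is P(-3) + Q(2) − 4 = -234 − 4 − 4 = -242, attained at (-3, 2).

-242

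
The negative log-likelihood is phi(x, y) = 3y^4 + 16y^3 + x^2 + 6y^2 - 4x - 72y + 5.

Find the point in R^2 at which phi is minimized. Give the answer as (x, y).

phi(x,y) separates as P(x) + Q(y) + 5, so its minimum is min P + min Q + 5.
P'(x) = 2x - 4 vanishes at x ∈ {2}; Q'(y) = 12(y - 1)(y + 2)(y + 3) vanishes at y ∈ {-3, -2, 1}.
Local minima of P (where P''>0): P(2)=-4. Local minima of Q: Q(-3)=81, Q(1)=-47.
So the global minimum of phi is P(2) + Q(1) + 5 = -4 − 47 + 5 = -46, attained at (2, 1).

(2, 1)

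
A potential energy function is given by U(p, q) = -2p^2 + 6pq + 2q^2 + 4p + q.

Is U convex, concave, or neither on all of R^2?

neither

U is quadratic, so its Hessian is the constant matrix H = [[-4, 6], [6, 4]].
det(H) = -52, tr(H) = 0.
det(H) < 0, so H is indefinite: neither convex nor concave.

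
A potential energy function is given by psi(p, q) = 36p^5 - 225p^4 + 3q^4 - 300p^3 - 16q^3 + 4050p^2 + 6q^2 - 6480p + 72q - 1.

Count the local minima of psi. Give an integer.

psi separates as a function of p plus a function of q, so ∇psi=0 decouples.
∂psi/∂p = 180(p - 4)(p - 3)(p - 1)(p + 3) = 0 at p ∈ {-3, 1, 3, 4}; ∂psi/∂q = 12(q - 3)(q - 2)(q + 1) = 0 at q ∈ {-1, 2, 3}.
The Hessian is diagonal: diag(psi_pp, psi_qq). Second derivatives: psi_pp(-3)=-30240, psi_pp(1)=4320, psi_pp(3)=-2160, psi_pp(4)=3780; psi_qq(-1)=144, psi_qq(2)=-36, psi_qq(3)=48.
Local minima occur where both diagonal entries positive: (1, -1), (1, 3), (4, -1), (4, 3). Count: 4.

4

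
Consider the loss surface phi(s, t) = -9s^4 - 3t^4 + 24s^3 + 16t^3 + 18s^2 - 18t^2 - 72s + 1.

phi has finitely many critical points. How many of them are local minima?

1

phi separates as a function of s plus a function of t, so ∇phi=0 decouples.
∂phi/∂s = -36(s - 2)(s - 1)(s + 1) = 0 at s ∈ {-1, 1, 2}; ∂phi/∂t = -12t(t - 3)(t - 1) = 0 at t ∈ {0, 1, 3}.
The Hessian is diagonal: diag(phi_ss, phi_tt). Second derivatives: phi_ss(-1)=-216, phi_ss(1)=72, phi_ss(2)=-108; phi_tt(0)=-36, phi_tt(1)=24, phi_tt(3)=-72.
Local minima occur where both diagonal entries positive: (1, 1). Count: 1.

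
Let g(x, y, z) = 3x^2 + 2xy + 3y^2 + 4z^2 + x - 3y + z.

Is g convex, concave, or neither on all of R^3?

convex

g is quadratic, so its Hessian is the constant matrix H = [[6, 2, 0], [2, 6, 0], [0, 0, 8]].
Leading principal minors: 6, 32, 256.
All positive ⇒ H ≻ 0 ⇒ convex.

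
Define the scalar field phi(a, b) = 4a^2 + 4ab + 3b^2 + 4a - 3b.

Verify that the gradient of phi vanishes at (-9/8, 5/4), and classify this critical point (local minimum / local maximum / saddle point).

local minimum

∇phi = (8a + 4b + 4, 4a + 6b - 3); substituting (-9/8, 5/4) gives ∇phi = (0, 0), so (-9/8, 5/4) is indeed a critical point.
The Hessian of phi is constant: H = [[8, 4], [4, 6]].
det(H) = 8·6 − 4² = 32.
det(H) > 0 and tr(H) = 14 > 0, so H is positive definite and the point is a local minimum.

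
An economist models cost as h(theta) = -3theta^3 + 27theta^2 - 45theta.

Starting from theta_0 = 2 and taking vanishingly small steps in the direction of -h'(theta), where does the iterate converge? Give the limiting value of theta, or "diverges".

h'(theta) = -9(theta - 5)(theta - 1), so h'(2) = 27.
Gradient descent moves in the -h' direction, i.e. theta is decreasing.
The nearest critical point in that direction is theta = 1, where h'' = 36 > 0 (a local minimum). The iterate converges there.

1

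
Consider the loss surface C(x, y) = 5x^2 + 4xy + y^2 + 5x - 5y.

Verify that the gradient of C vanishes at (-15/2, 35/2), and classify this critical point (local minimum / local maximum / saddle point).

local minimum

∇C = (10x + 4y + 5, 4x + 2y - 5); substituting (-15/2, 35/2) gives ∇C = (0, 0), so (-15/2, 35/2) is indeed a critical point.
The Hessian of C is constant: H = [[10, 4], [4, 2]].
det(H) = 10·2 − 4² = 4.
det(H) > 0 and tr(H) = 12 > 0, so H is positive definite and the point is a local minimum.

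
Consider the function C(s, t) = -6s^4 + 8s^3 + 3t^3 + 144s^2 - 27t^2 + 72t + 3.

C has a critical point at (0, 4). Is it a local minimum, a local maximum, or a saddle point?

The mixed partial ∂²C/∂s∂t is 0, so the Hessian at any point is diag(C_ss, C_tt) = diag(24(-3s^2 + 2s + 12), 18(t - 3)).
At (0, 4): H = diag(288, 18).
Both eigenvalues are positive, so H is positive definite: a local minimum.

local minimum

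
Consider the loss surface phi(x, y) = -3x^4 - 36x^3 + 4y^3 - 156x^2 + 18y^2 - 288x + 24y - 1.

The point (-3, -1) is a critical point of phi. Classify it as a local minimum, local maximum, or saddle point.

local minimum

The mixed partial ∂²phi/∂x∂y is 0, so the Hessian at any point is diag(phi_xx, phi_yy) = diag(-12(3x^2 + 18x + 26), 12(2y + 3)).
At (-3, -1): H = diag(12, 12).
Both eigenvalues are positive, so H is positive definite: a local minimum.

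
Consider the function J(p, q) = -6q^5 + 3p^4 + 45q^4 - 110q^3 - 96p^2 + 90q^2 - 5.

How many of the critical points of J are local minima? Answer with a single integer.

J separates as a function of p plus a function of q, so ∇J=0 decouples.
∂J/∂p = 12p(p - 4)(p + 4) = 0 at p ∈ {-4, 0, 4}; ∂J/∂q = -30q(q - 3)(q - 2)(q - 1) = 0 at q ∈ {0, 1, 2, 3}.
The Hessian is diagonal: diag(J_pp, J_qq). Second derivatives: J_pp(-4)=384, J_pp(0)=-192, J_pp(4)=384; J_qq(0)=180, J_qq(1)=-60, J_qq(2)=60, J_qq(3)=-180.
Local minima occur where both diagonal entries positive: (-4, 0), (-4, 2), (4, 0), (4, 2). Count: 4.

4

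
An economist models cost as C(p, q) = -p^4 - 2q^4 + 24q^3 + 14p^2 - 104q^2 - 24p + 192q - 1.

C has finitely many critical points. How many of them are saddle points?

4

C separates as a function of p plus a function of q, so ∇C=0 decouples.
∂C/∂p = -4(p - 2)(p - 1)(p + 3) = 0 at p ∈ {-3, 1, 2}; ∂C/∂q = -8(q - 4)(q - 3)(q - 2) = 0 at q ∈ {2, 3, 4}.
The Hessian is diagonal: diag(C_pp, C_qq). Second derivatives: C_pp(-3)=-80, C_pp(1)=16, C_pp(2)=-20; C_qq(2)=-16, C_qq(3)=8, C_qq(4)=-16.
Saddle points occur where the two diagonal entries have opposite signs: (-3, 3), (1, 2), (1, 4), (2, 3). Count: 4.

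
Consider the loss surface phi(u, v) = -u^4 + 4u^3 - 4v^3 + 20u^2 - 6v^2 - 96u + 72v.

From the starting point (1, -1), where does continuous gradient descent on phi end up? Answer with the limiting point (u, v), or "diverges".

phi is separable, so gradient descent decouples: u follows -∂phi/∂u, v follows -∂phi/∂v.
∂phi/∂u = -4(u - 4)(u - 2)(u + 3); at u=1 this is -48, so u increases.
∂phi/∂v = -12(v - 2)(v + 3); at v=-1 this is 72, so v decreases.
u converges to its nearest critical value 2 (a local min of the u-part); v converges to -3. The iterate converges to (2, -3).

(2, -3)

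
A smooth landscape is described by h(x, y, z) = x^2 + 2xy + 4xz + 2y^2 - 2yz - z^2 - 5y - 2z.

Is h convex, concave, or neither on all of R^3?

neither

h is quadratic, so its Hessian is the constant matrix H = [[2, 2, 4], [2, 4, -2], [4, -2, -2]].
Leading principal minors: 2, 4, -112.
Neither pattern holds ⇒ H is indefinite ⇒ neither convex nor concave.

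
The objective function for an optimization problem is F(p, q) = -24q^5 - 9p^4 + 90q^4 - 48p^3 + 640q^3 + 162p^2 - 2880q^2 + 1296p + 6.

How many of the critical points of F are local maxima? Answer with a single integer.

F separates as a function of p plus a function of q, so ∇F=0 decouples.
∂F/∂p = -36(p - 3)(p + 3)(p + 4) = 0 at p ∈ {-4, -3, 3}; ∂F/∂q = -120q(q - 4)(q - 3)(q + 4) = 0 at q ∈ {-4, 0, 3, 4}.
The Hessian is diagonal: diag(F_pp, F_qq). Second derivatives: F_pp(-4)=-252, F_pp(-3)=216, F_pp(3)=-1512; F_qq(-4)=26880, F_qq(0)=-5760, F_qq(3)=2520, F_qq(4)=-3840.
Local maxima occur where both diagonal entries negative: (-4, 0), (-4, 4), (3, 0), (3, 4). Count: 4.

4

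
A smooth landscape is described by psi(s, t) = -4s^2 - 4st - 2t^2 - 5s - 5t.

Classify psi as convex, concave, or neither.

concave

psi is quadratic, so its Hessian is the constant matrix H = [[-8, -4], [-4, -4]].
det(H) = 16, tr(H) = -12.
det(H) > 0 and tr(H) < 0, so H is negative definite everywhere: concave.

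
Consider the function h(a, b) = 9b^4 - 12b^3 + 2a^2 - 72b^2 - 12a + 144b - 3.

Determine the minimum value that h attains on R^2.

h(a,b) separates as P(a) + Q(b) − 3, so its minimum is min P + min Q − 3.
P'(a) = 4a - 12 vanishes at a ∈ {3}; Q'(b) = 36(b - 2)(b - 1)(b + 2) vanishes at b ∈ {-2, 1, 2}.
Local minima of P (where P''>0): P(3)=-18. Local minima of Q: Q(-2)=-336, Q(2)=48.
So the global minimum of h is P(3) + Q(-2) − 3 = -18 − 336 − 3 = -357, attained at (3, -2).

-357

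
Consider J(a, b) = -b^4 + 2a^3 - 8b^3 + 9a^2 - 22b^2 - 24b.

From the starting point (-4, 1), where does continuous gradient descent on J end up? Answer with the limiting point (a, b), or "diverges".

J is separable, so gradient descent decouples: a follows -∂J/∂a, b follows -∂J/∂b.
∂J/∂a = 6a(a + 3); at a=-4 this is 24, so a decreases.
∂J/∂b = -4(b + 1)(b + 2)(b + 3); at b=1 this is -96, so b increases.
The a-coordinate has no critical point in that direction and runs off to infinity.

diverges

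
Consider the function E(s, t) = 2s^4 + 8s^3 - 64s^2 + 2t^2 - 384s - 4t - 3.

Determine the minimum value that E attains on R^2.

-1541

E(s,t) separates as P(s) + Q(t) − 3, so its minimum is min P + min Q − 3.
P'(s) = 8(s - 4)(s + 3)(s + 4) vanishes at s ∈ {-4, -3, 4}; Q'(t) = 4(t - 1) vanishes at t ∈ {1}.
Local minima of P (where P''>0): P(-4)=512, P(4)=-1536. Local minima of Q: Q(1)=-2.
So the global minimum of E is P(4) + Q(1) − 3 = -1536 − 2 − 3 = -1541, attained at (4, 1).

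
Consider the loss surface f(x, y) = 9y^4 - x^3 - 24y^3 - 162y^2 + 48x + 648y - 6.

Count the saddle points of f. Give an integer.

3

f separates as a function of x plus a function of y, so ∇f=0 decouples.
∂f/∂x = -3(x - 4)(x + 4) = 0 at x ∈ {-4, 4}; ∂f/∂y = 36(y - 3)(y - 2)(y + 3) = 0 at y ∈ {-3, 2, 3}.
The Hessian is diagonal: diag(f_xx, f_yy). Second derivatives: f_xx(-4)=24, f_xx(4)=-24; f_yy(-3)=1080, f_yy(2)=-180, f_yy(3)=216.
Saddle points occur where the two diagonal entries have opposite signs: (-4, 2), (4, -3), (4, 3). Count: 3.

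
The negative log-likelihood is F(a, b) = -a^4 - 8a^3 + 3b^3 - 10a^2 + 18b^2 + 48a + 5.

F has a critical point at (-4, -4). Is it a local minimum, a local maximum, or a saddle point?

local maximum

The mixed partial ∂²F/∂a∂b is 0, so the Hessian at any point is diag(F_aa, F_bb) = diag(-4(3a^2 + 12a + 5), 18(b + 2)).
At (-4, -4): H = diag(-20, -36).
Both eigenvalues are negative, so H is negative definite: a local maximum.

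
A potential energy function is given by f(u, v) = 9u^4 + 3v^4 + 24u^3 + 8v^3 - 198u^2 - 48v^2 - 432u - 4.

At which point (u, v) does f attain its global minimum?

f(u,v) separates as P(u) + Q(v) − 4, so its minimum is min P + min Q − 4.
P'(u) = 36(u - 3)(u + 1)(u + 4) vanishes at u ∈ {-4, -1, 3}; Q'(v) = 12v(v - 2)(v + 4) vanishes at v ∈ {-4, 0, 2}.
Local minima of P (where P''>0): P(-4)=-672, P(3)=-1701. Local minima of Q: Q(-4)=-512, Q(2)=-80.
So the global minimum of f is P(3) + Q(-4) − 4 = -1701 − 512 − 4 = -2217, attained at (3, -4).

(3, -4)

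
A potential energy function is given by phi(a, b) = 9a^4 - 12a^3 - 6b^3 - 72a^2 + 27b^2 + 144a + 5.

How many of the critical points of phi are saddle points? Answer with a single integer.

3

phi separates as a function of a plus a function of b, so ∇phi=0 decouples.
∂phi/∂a = 36(a - 2)(a - 1)(a + 2) = 0 at a ∈ {-2, 1, 2}; ∂phi/∂b = -18b(b - 3) = 0 at b ∈ {0, 3}.
The Hessian is diagonal: diag(phi_aa, phi_bb). Second derivatives: phi_aa(-2)=432, phi_aa(1)=-108, phi_aa(2)=144; phi_bb(0)=54, phi_bb(3)=-54.
Saddle points occur where the two diagonal entries have opposite signs: (-2, 3), (1, 0), (2, 3). Count: 3.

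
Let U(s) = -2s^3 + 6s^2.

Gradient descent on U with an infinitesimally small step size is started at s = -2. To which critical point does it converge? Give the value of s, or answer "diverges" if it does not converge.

U'(s) = -6s(s - 2), so U'(-2) = -48.
Gradient descent moves in the -U' direction, i.e. s is increasing.
The nearest critical point in that direction is s = 0, where U'' = 12 > 0 (a local minimum). The iterate converges there.

0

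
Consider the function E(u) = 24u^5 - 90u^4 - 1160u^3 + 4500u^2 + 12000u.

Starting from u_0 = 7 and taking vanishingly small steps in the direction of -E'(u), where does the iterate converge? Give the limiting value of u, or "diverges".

5

E'(u) = 120(u - 5)(u - 4)(u + 1)(u + 5), so E'(7) = 69120.
Gradient descent moves in the -E' direction, i.e. u is decreasing.
The nearest critical point in that direction is u = 5, where E'' = 7200 > 0 (a local minimum). The iterate converges there.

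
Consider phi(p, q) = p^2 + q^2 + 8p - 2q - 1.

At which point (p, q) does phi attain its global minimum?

(-4, 1)

phi(p,q) separates as A(p) + B(q) − 1, so its minimum is min A + min B − 1.
A'(p) = 2p + 8 vanishes at p ∈ {-4}; B'(q) = 2q - 2 vanishes at q ∈ {1}.
Local minima of A (where A''>0): A(-4)=-16. Local minima of B: B(1)=-1.
So the global minimum of phi is A(-4) + B(1) − 1 = -16 − 1 − 1 = -18, attained at (-4, 1).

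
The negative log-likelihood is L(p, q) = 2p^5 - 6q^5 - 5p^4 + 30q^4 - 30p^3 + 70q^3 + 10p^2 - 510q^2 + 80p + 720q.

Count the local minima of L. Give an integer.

4

L separates as a function of p plus a function of q, so ∇L=0 decouples.
∂L/∂p = 10(p - 4)(p - 1)(p + 1)(p + 2) = 0 at p ∈ {-2, -1, 1, 4}; ∂L/∂q = -30(q - 4)(q - 2)(q - 1)(q + 3) = 0 at q ∈ {-3, 1, 2, 4}.
The Hessian is diagonal: diag(L_pp, L_qq). Second derivatives: L_pp(-2)=-180, L_pp(-1)=100, L_pp(1)=-180, L_pp(4)=900; L_qq(-3)=4200, L_qq(1)=-360, L_qq(2)=300, L_qq(4)=-1260.
Local minima occur where both diagonal entries positive: (-1, -3), (-1, 2), (4, -3), (4, 2). Count: 4.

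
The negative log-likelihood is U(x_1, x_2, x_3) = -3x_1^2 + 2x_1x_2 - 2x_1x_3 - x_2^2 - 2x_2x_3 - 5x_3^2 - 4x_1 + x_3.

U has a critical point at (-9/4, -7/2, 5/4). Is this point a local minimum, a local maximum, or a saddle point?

The Hessian is constant: H = [[-6, 2, -2], [2, -2, -2], [-2, -2, -10]].
Leading principal minors: Δ₁ = -6, Δ₂ = 8, Δ₃ = -32.
The minors alternate sign starting negative (−, +, −), so H is negative definite: a local maximum.

local maximum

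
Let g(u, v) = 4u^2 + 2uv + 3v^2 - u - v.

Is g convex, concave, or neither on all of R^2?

g is quadratic, so its Hessian is the constant matrix H = [[8, 2], [2, 6]].
det(H) = 44, tr(H) = 14.
det(H) > 0 and tr(H) > 0, so H is positive definite everywhere: convex.

convex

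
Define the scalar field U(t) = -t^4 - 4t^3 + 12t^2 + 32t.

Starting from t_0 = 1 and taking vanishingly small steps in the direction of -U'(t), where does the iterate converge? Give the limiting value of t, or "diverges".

-1

U'(t) = -4(t - 2)(t + 1)(t + 4), so U'(1) = 40.
Gradient descent moves in the -U' direction, i.e. t is decreasing.
The nearest critical point in that direction is t = -1, where U'' = 36 > 0 (a local minimum). The iterate converges there.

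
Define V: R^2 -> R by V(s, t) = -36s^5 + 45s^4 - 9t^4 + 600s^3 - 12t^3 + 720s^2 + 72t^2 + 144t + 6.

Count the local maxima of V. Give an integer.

V separates as a function of s plus a function of t, so ∇V=0 decouples.
∂V/∂s = -180s(s - 4)(s + 1)(s + 2) = 0 at s ∈ {-2, -1, 0, 4}; ∂V/∂t = -36(t - 2)(t + 1)(t + 2) = 0 at t ∈ {-2, -1, 2}.
The Hessian is diagonal: diag(V_ss, V_tt). Second derivatives: V_ss(-2)=2160, V_ss(-1)=-900, V_ss(0)=1440, V_ss(4)=-21600; V_tt(-2)=-144, V_tt(-1)=108, V_tt(2)=-432.
Local maxima occur where both diagonal entries negative: (-1, -2), (-1, 2), (4, -2), (4, 2). Count: 4.

4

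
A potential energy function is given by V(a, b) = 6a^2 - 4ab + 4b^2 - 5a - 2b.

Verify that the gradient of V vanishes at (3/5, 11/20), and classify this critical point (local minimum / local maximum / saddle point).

local minimum

∇V = (12a - 4b - 5, -4a + 8b - 2); substituting (3/5, 11/20) gives ∇V = (0, 0), so (3/5, 11/20) is indeed a critical point.
The Hessian of V is constant: H = [[12, -4], [-4, 8]].
det(H) = 12·8 − (-4)² = 80.
det(H) > 0 and tr(H) = 20 > 0, so H is positive definite and the point is a local minimum.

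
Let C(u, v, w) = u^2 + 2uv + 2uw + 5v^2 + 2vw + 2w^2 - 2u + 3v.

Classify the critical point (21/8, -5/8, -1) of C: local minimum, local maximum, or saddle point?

The Hessian is constant: H = [[2, 2, 2], [2, 10, 2], [2, 2, 4]].
Leading principal minors: Δ₁ = 2, Δ₂ = 16, Δ₃ = 32.
All leading minors are positive, so H is positive definite: a local minimum.

local minimum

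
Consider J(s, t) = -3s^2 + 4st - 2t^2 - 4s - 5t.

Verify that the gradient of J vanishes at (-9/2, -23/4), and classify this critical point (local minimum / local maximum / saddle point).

local maximum

∇J = (-6s + 4t - 4, 4s - 4t - 5); substituting (-9/2, -23/4) gives ∇J = (0, 0), so (-9/2, -23/4) is indeed a critical point.
The Hessian of J is constant: H = [[-6, 4], [4, -4]].
det(H) = (-6)·(-4) − 4² = 8.
det(H) > 0 and tr(H) = -10 < 0, so H is negative definite and the point is a local maximum.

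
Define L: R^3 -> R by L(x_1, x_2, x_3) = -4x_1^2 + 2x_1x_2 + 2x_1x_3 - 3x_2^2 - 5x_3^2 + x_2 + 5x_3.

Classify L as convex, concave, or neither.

concave

L is quadratic, so its Hessian is the constant matrix H = [[-8, 2, 2], [2, -6, 0], [2, 0, -10]].
Leading principal minors: -8, 44, -416.
Signs alternate −, +, − ⇒ H ≺ 0 ⇒ concave.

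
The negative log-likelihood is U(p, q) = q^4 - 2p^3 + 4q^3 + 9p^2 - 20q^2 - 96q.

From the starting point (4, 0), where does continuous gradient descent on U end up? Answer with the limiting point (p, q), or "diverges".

U is separable, so gradient descent decouples: p follows -∂U/∂p, q follows -∂U/∂q.
∂U/∂p = -6p(p - 3); at p=4 this is -24, so p increases.
∂U/∂q = 4(q - 3)(q + 2)(q + 4); at q=0 this is -96, so q increases.
The p-coordinate has no critical point in that direction and runs off to infinity.

diverges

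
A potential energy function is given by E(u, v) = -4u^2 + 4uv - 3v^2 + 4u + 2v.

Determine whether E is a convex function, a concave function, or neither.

concave

E is quadratic, so its Hessian is the constant matrix H = [[-8, 4], [4, -6]].
det(H) = 32, tr(H) = -14.
det(H) > 0 and tr(H) < 0, so H is negative definite everywhere: concave.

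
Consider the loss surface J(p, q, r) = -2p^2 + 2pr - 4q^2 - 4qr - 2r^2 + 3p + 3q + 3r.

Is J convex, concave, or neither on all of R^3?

concave

J is quadratic, so its Hessian is the constant matrix H = [[-4, 0, 2], [0, -8, -4], [2, -4, -4]].
Leading principal minors: -4, 32, -32.
Signs alternate −, +, − ⇒ H ≺ 0 ⇒ concave.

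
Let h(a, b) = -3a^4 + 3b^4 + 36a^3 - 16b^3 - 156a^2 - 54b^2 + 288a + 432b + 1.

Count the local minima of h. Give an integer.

h separates as a function of a plus a function of b, so ∇h=0 decouples.
∂h/∂a = -12(a - 4)(a - 3)(a - 2) = 0 at a ∈ {2, 3, 4}; ∂h/∂b = 12(b - 4)(b - 3)(b + 3) = 0 at b ∈ {-3, 3, 4}.
The Hessian is diagonal: diag(h_aa, h_bb). Second derivatives: h_aa(2)=-24, h_aa(3)=12, h_aa(4)=-24; h_bb(-3)=504, h_bb(3)=-72, h_bb(4)=84.
Local minima occur where both diagonal entries positive: (3, -3), (3, 4). Count: 2.

2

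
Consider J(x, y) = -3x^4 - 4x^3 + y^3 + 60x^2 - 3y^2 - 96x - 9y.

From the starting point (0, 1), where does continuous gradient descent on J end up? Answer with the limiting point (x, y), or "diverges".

J is separable, so gradient descent decouples: x follows -∂J/∂x, y follows -∂J/∂y.
∂J/∂x = -12(x - 2)(x - 1)(x + 4); at x=0 this is -96, so x increases.
∂J/∂y = 3(y - 3)(y + 1); at y=1 this is -12, so y increases.
x converges to its nearest critical value 1 (a local min of the x-part); y converges to 3. The iterate converges to (1, 3).

(1, 3)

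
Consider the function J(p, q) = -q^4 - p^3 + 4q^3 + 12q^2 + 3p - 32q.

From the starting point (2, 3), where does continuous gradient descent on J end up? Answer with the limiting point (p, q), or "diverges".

diverges

J is separable, so gradient descent decouples: p follows -∂J/∂p, q follows -∂J/∂q.
∂J/∂p = -3(p - 1)(p + 1); at p=2 this is -9, so p increases.
∂J/∂q = -4(q - 4)(q - 1)(q + 2); at q=3 this is 40, so q decreases.
The p-coordinate has no critical point in that direction and runs off to infinity.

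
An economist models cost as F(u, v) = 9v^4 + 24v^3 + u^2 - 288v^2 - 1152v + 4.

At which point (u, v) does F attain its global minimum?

F(u,v) separates as P(u) + Q(v) + 4, so its minimum is min P + min Q + 4.
P'(u) = 2u vanishes at u ∈ {0}; Q'(v) = 36(v - 4)(v + 2)(v + 4) vanishes at v ∈ {-4, -2, 4}.
Local minima of P (where P''>0): P(0)=0. Local minima of Q: Q(-4)=768, Q(4)=-5376.
So the global minimum of F is P(0) + Q(4) + 4 = 0 − 5376 + 4 = -5372, attained at (0, 4).

(0, 4)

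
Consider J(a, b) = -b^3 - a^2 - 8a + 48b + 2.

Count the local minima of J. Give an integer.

0

J separates as a function of a plus a function of b, so ∇J=0 decouples.
∂J/∂a = -2(a + 4) = 0 at a ∈ {-4}; ∂J/∂b = -3(b - 4)(b + 4) = 0 at b ∈ {-4, 4}.
The Hessian is diagonal: diag(J_aa, J_bb). Second derivatives: J_aa(-4)=-2; J_bb(-4)=24, J_bb(4)=-24.
Local minima occur where both diagonal entries positive: none. Count: 0.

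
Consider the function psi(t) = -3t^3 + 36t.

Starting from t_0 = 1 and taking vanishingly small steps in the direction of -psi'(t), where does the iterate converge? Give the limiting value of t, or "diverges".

psi'(t) = -9(t - 2)(t + 2), so psi'(1) = 27.
Gradient descent moves in the -psi' direction, i.e. t is decreasing.
The nearest critical point in that direction is t = -2, where psi'' = 36 > 0 (a local minimum). The iterate converges there.

-2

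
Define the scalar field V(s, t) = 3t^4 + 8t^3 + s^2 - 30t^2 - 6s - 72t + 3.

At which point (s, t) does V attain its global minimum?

(3, 2)

V(s,t) separates as P(s) + Q(t) + 3, so its minimum is min P + min Q + 3.
P'(s) = 2s - 6 vanishes at s ∈ {3}; Q'(t) = 12(t - 2)(t + 1)(t + 3) vanishes at t ∈ {-3, -1, 2}.
Local minima of P (where P''>0): P(3)=-9. Local minima of Q: Q(-3)=-27, Q(2)=-152.
So the global minimum of V is P(3) + Q(2) + 3 = -9 − 152 + 3 = -158, attained at (3, 2).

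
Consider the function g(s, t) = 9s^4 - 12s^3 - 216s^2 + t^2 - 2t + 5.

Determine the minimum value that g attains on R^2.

g(s,t) separates as P(s) + Q(t) + 5, so its minimum is min P + min Q + 5.
P'(s) = 36s(s - 4)(s + 3) vanishes at s ∈ {-3, 0, 4}; Q'(t) = 2(t - 1) vanishes at t ∈ {1}.
Local minima of P (where P''>0): P(-3)=-891, P(4)=-1920. Local minima of Q: Q(1)=-1.
So the global minimum of g is P(4) + Q(1) + 5 = -1920 − 1 + 5 = -1916, attained at (4, 1).

-1916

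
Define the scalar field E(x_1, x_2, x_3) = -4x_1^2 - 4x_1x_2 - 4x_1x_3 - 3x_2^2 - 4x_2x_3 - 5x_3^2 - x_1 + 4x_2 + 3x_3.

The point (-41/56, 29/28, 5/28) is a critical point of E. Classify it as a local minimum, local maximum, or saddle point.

The Hessian is constant: H = [[-8, -4, -4], [-4, -6, -4], [-4, -4, -10]].
Leading principal minors: Δ₁ = -8, Δ₂ = 32, Δ₃ = -224.
The minors alternate sign starting negative (−, +, −), so H is negative definite: a local maximum.

local maximum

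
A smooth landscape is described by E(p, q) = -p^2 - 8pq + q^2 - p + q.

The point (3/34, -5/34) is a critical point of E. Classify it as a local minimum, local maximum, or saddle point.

The Hessian of E is constant: H = [[-2, -8], [-8, 2]].
det(H) = (-2)·2 − (-8)² = -68.
Since det(H) < 0, H is indefinite and the critical point is a saddle point.

saddle point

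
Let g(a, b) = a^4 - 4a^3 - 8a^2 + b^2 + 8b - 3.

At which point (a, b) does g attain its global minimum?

g(a,b) separates as P(a) + Q(b) − 3, so its minimum is min P + min Q − 3.
P'(a) = 4a(a - 4)(a + 1) vanishes at a ∈ {-1, 0, 4}; Q'(b) = 2b + 8 vanishes at b ∈ {-4}.
Local minima of P (where P''>0): P(-1)=-3, P(4)=-128. Local minima of Q: Q(-4)=-16.
So the global minimum of g is P(4) + Q(-4) − 3 = -128 − 16 − 3 = -147, attained at (4, -4).

(4, -4)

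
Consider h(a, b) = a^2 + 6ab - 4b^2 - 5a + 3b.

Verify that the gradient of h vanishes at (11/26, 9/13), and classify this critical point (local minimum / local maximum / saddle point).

saddle point

∇h = (2a + 6b - 5, 6a - 8b + 3); substituting (11/26, 9/13) gives ∇h = (0, 0), so (11/26, 9/13) is indeed a critical point.
The Hessian of h is constant: H = [[2, 6], [6, -8]].
det(H) = 2·(-8) − 6² = -52.
Since det(H) < 0, H is indefinite and the critical point is a saddle point.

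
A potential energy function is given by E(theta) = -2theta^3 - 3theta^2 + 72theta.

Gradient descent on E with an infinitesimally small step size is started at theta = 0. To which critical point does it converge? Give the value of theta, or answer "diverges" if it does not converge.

-4

E'(theta) = -6(theta - 3)(theta + 4), so E'(0) = 72.
Gradient descent moves in the -E' direction, i.e. theta is decreasing.
The nearest critical point in that direction is theta = -4, where E'' = 42 > 0 (a local minimum). The iterate converges there.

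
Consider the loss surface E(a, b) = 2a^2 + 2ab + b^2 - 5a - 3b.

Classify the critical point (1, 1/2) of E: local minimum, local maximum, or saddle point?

local minimum

The Hessian of E is constant: H = [[4, 2], [2, 2]].
det(H) = 4·2 − 2² = 4.
det(H) > 0 and tr(H) = 6 > 0, so H is positive definite and the point is a local minimum.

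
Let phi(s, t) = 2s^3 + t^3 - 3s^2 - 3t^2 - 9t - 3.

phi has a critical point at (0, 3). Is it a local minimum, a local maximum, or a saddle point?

saddle point

The mixed partial ∂²phi/∂s∂t is 0, so the Hessian at any point is diag(phi_ss, phi_tt) = diag(6(2s - 1), 6(t - 1)).
At (0, 3): H = diag(-6, 12).
The eigenvalues have opposite signs, so H is indefinite: a saddle point.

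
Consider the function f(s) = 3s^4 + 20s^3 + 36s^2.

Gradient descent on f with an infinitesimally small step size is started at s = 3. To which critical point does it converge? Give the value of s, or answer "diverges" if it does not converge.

f'(s) = 12s(s + 2)(s + 3), so f'(3) = 1080.
Gradient descent moves in the -f' direction, i.e. s is decreasing.
The nearest critical point in that direction is s = 0, where f'' = 72 > 0 (a local minimum). The iterate converges there.

0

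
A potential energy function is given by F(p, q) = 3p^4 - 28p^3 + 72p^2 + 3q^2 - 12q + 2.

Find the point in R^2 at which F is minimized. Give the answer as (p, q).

F(p,q) separates as A(p) + B(q) + 2, so its minimum is min A + min B + 2.
A'(p) = 12p(p - 4)(p - 3) vanishes at p ∈ {0, 3, 4}; B'(q) = 6q - 12 vanishes at q ∈ {2}.
Local minima of A (where A''>0): A(0)=0, A(4)=128. Local minima of B: B(2)=-12.
So the global minimum of F is A(0) + B(2) + 2 = 0 − 12 + 2 = -10, attained at (0, 2).

(0, 2)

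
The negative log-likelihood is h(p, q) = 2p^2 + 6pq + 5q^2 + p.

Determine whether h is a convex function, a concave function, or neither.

h is quadratic, so its Hessian is the constant matrix H = [[4, 6], [6, 10]].
det(H) = 4, tr(H) = 14.
det(H) > 0 and tr(H) > 0, so H is positive definite everywhere: convex.

convex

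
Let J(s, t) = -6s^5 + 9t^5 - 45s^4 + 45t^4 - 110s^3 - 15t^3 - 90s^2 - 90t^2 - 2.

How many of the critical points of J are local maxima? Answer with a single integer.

4

J separates as a function of s plus a function of t, so ∇J=0 decouples.
∂J/∂s = -30s(s + 1)(s + 2)(s + 3) = 0 at s ∈ {-3, -2, -1, 0}; ∂J/∂t = 45t(t - 1)(t + 1)(t + 4) = 0 at t ∈ {-4, -1, 0, 1}.
The Hessian is diagonal: diag(J_ss, J_tt). Second derivatives: J_ss(-3)=180, J_ss(-2)=-60, J_ss(-1)=60, J_ss(0)=-180; J_tt(-4)=-2700, J_tt(-1)=270, J_tt(0)=-180, J_tt(1)=450.
Local maxima occur where both diagonal entries negative: (-2, -4), (-2, 0), (0, -4), (0, 0). Count: 4.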